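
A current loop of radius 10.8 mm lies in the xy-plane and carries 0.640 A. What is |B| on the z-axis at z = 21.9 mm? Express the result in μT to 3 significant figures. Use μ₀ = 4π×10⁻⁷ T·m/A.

B ≈ 3.22 μT

On the axis of a circular loop, B = μ₀IR² / [2(R²+z²)^(3/2)].
R² + z² = (0.0108)² + (0.0219)² = 0.0005962 m², and (R²+z²)^(3/2) = 1.46×10⁻⁵ m³.
B = (4π×10⁻⁷ × 0.640 × 0.0001166) / (2 × 1.46×10⁻⁵) = 3.22×10⁻⁶ T.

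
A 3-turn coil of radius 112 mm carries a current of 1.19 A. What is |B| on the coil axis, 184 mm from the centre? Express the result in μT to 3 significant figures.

B ≈ 2.82 μT

For an N-turn flat coil, B = Nμ₀IR²/[2(R²+z²)^(3/2)] with R = 0.112 m, z = 0.184 m.
B = 3 × 9.38×10⁻⁷ T = 2.82×10⁻⁶ T.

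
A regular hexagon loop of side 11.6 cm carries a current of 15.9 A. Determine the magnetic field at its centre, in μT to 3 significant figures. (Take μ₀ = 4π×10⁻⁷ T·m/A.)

B ≈ 95.0 μT

Each side is a finite straight segment at perpendicular distance d = a/(2 tan(π/6)) = 0.1005 m from the centre, with end-angles ±π/6.
One side contributes B₁ = (μ₀I/4πd)·2 sin(π/6) = 1.58×10⁻⁵ T.
All 6 sides add in the same direction: B = 6 × 1.58×10⁻⁵ = 9.50×10⁻⁵ T.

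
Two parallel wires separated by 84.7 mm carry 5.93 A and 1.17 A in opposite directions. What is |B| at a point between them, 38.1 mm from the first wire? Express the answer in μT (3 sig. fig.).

Each long wire gives B = μ₀I/(2πd). Distances are d₁ = 0.0381 m and d₂ = 0.0466 m.
B₁ = 3.11×10⁻⁵ T, B₂ = 5.02×10⁻⁶ T.
Between antiparallel currents both contributions point the same way, so they add. B = B₁ + B₂ = 3.11×10⁻⁵ + 5.02×10⁻⁶ = 3.62×10⁻⁵ T.

B ≈ 36.2 μT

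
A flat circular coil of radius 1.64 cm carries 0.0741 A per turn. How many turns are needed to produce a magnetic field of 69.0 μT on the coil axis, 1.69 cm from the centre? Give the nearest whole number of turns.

For an N-turn coil, B = Nμ₀IR²/[2(R²+z²)^(3/2)]. A single turn gives B₁ = 9.59×10⁻⁷ T with R = 0.0164 m, z = 0.0169 m.
N = B/B₁ = 6.90×10⁻⁵ / 9.59×10⁻⁷ = 71.96.

N = 72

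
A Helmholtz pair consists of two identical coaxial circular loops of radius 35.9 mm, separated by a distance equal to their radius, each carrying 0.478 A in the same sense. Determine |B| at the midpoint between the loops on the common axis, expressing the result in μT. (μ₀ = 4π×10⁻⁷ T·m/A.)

Each loop contributes B = μ₀IR²/[2(R²+z²)^(3/2)] on the axis, with z measured from that loop.
Loop 1 (z = 0.01795 m): B₁ = 5.99×10⁻⁶ T. Loop 2 (z = 0.01795 m): B₂ = 5.99×10⁻⁶ T.
The fields add: B = B₁ + B₂ = 1.20×10⁻⁵ T.

B ≈ 12.0 μT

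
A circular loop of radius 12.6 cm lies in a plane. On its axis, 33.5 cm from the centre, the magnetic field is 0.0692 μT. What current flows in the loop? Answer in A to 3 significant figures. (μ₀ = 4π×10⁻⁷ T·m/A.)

On the axis of a loop, B = μ₀IR²/[2(R²+z²)^(3/2)], so I = 2B(R²+z²)^(3/2)/(μ₀R²).
R² + z² = 0.01588 + 0.1122 = 0.1281 m²; raised to 3/2 gives 4.58×10⁻² m³.
I = 2 × 6.92×10⁻⁸ × 4.58×10⁻² / (1.26×10⁻⁶ × 0.01588) = 0.318 A.

I ≈ 0.318 A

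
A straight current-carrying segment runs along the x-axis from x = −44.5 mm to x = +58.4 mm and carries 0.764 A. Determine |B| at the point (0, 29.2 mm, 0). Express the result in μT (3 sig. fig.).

For a finite straight segment, B = (μ₀I/4πd)(sinθ₁ + sinθ₂), where θ₁, θ₂ are the angles from the perpendicular to each end.
The perpendicular distance is d = 0.0292 m; the end-offsets along the wire are a = 0.0445 m and b = 0.0584 m.
sinθ₁ = 0.0445/√(0.0445²+0.0292²) = 0.8361; sinθ₂ = 0.0584/√(0.0584²+0.0292²) = 0.8944.
B = (4π×10⁻⁷ × 0.764) / (4π × 0.0292) × (0.8361 + 0.8944) = 4.53×10⁻⁶ T.

B ≈ 4.53 μT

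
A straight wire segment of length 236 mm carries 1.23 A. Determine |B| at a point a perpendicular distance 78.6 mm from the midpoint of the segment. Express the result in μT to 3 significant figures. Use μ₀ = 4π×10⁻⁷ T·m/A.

B ≈ 2.60 μT

For a finite straight segment, B = (μ₀I/4πd)(sinθ₁ + sinθ₂), where θ₁, θ₂ are the angles from the perpendicular to each end.
The perpendicular from the point meets the wire at its midpoint, so each end is L/2 = 0.118 m away along the wire.
sinθ₁ = 0.118/√(0.118²+0.0786²) = 0.8323; sinθ₂ = 0.118/√(0.118²+0.0786²) = 0.8323.
B = (4π×10⁻⁷ × 1.23) / (4π × 0.0786) × (0.8323 + 0.8323) = 2.60×10⁻⁶ T.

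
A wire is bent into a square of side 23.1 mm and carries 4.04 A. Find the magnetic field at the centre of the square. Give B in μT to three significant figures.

Each side is a finite straight segment at perpendicular distance d = a/(2 tan(π/4)) = 0.01155 m from the centre, with end-angles ±π/4.
One side contributes B₁ = (μ₀I/4πd)·2 sin(π/4) = 4.95×10⁻⁵ T.
All 4 sides add in the same direction: B = 4 × 4.95×10⁻⁵ = 1.98×10⁻⁴ T.

B ≈ 198 μT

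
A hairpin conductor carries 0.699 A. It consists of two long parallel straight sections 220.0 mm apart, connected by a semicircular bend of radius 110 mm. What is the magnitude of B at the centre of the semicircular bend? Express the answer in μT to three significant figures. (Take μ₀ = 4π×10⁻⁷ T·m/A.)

The semicircular arc contributes B_arc = μ₀I·π/(4πR) = μ₀I/(4R) = 2.00×10⁻⁶ T.
Each semi-infinite lead is at perpendicular distance R = 0.11 m from the centre, with the perpendicular foot at its near end, so it contributes μ₀I/(4πR); both point the same way, together 1.27×10⁻⁶ T.
Arc and leads all point the same direction: B = 2.00×10⁻⁶ + 1.27×10⁻⁶ = 3.27×10⁻⁶ T.

B ≈ 3.27 μT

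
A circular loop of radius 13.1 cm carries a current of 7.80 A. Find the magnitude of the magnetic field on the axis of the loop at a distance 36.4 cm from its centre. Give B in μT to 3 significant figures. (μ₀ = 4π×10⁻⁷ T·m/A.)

On the axis of a circular loop, B = μ₀IR² / [2(R²+z²)^(3/2)].
R² + z² = (0.131)² + (0.364)² = 0.1497 m², and (R²+z²)^(3/2) = 5.79×10⁻² m³.
B = (4π×10⁻⁷ × 7.80 × 0.01716) / (2 × 5.79×10⁻²) = 1.45×10⁻⁶ T.

B ≈ 1.45 μT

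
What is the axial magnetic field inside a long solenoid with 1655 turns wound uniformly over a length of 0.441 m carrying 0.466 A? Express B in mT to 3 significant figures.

Inside a long solenoid, B = μ₀nI with n = 3753 turns/m.
B = 4π×10⁻⁷ × 3753 × 0.466 = 2.20×10⁻³ T.

B ≈ 2.20 mT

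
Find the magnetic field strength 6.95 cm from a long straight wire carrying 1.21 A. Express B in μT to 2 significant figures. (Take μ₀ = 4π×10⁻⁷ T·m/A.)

For an infinitely long straight wire, B = μ₀I/(2πd).
B = (4π×10⁻⁷ × 1.21) / (2π × 0.0695) = 3.48×10⁻⁶ T.

B ≈ 3.5 μT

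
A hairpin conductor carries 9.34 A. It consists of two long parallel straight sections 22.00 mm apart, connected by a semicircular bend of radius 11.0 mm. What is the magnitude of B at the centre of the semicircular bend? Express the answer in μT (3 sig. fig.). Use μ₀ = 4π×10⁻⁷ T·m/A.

The semicircular arc contributes B_arc = μ₀I·π/(4πR) = μ₀I/(4R) = 2.67×10⁻⁴ T.
Each semi-infinite lead is at perpendicular distance R = 0.011 m from the centre, with the perpendicular foot at its near end, so it contributes μ₀I/(4πR); both point the same way, together 1.70×10⁻⁴ T.
Arc and leads all point the same direction: B = 2.67×10⁻⁴ + 1.70×10⁻⁴ = 4.37×10⁻⁴ T.

B ≈ 437 μT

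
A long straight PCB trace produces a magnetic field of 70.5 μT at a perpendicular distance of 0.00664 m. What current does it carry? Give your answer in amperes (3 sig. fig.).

For a long straight wire B = μ₀I/(2πd), so I = 2πdB/μ₀.
I = 2π × 0.00664 × 7.05×10⁻⁵ / (4π×10⁻⁷) = 2.34 A.

I ≈ 2.34 A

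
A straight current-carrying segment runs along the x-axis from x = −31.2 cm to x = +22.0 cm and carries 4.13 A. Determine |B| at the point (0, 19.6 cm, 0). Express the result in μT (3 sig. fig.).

For a finite straight segment, B = (μ₀I/4πd)(sinθ₁ + sinθ₂), where θ₁, θ₂ are the angles from the perpendicular to each end.
The perpendicular distance is d = 0.196 m; the end-offsets along the wire are a = 0.312 m and b = 0.22 m.
sinθ₁ = 0.312/√(0.312²+0.196²) = 0.8468; sinθ₂ = 0.22/√(0.22²+0.196²) = 0.7467.
B = (4π×10⁻⁷ × 4.13) / (4π × 0.196) × (0.8468 + 0.7467) = 3.36×10⁻⁶ T.

B ≈ 3.36 μT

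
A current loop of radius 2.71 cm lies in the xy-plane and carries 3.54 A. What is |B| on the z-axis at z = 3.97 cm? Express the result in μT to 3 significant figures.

On the axis of a circular loop, B = μ₀IR² / [2(R²+z²)^(3/2)].
R² + z² = (0.0271)² + (0.0397)² = 0.002311 m², and (R²+z²)^(3/2) = 1.11×10⁻⁴ m³.
B = (4π×10⁻⁷ × 3.54 × 0.0007344) / (2 × 1.11×10⁻⁴) = 1.47×10⁻⁵ T.

B ≈ 14.7 μT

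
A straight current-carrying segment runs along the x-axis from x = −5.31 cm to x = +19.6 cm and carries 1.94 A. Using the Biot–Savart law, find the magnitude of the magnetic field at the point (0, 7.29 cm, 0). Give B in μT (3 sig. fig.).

B ≈ 4.06 μT

For a finite straight segment, B = (μ₀I/4πd)(sinθ₁ + sinθ₂), where θ₁, θ₂ are the angles from the perpendicular to each end.
The perpendicular distance is d = 0.0729 m; the end-offsets along the wire are a = 0.0531 m and b = 0.196 m.
sinθ₁ = 0.0531/√(0.0531²+0.0729²) = 0.5888; sinθ₂ = 0.196/√(0.196²+0.0729²) = 0.9373.
B = (4π×10⁻⁷ × 1.94) / (4π × 0.0729) × (0.5888 + 0.9373) = 4.06×10⁻⁶ T.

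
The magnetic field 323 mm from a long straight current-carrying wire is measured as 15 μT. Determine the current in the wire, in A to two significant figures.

For a long straight wire B = μ₀I/(2πd), so I = 2πdB/μ₀.
I = 2π × 0.323 × 1.50×10⁻⁵ / (4π×10⁻⁷) = 24.2 A.

I ≈ 24 A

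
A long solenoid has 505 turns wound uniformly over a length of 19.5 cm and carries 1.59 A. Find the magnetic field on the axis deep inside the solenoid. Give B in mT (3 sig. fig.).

Inside a long solenoid, B = μ₀nI with n = 2590 turns/m.
B = 4π×10⁻⁷ × 2590 × 1.59 = 5.17×10⁻³ T.

B ≈ 5.17 mT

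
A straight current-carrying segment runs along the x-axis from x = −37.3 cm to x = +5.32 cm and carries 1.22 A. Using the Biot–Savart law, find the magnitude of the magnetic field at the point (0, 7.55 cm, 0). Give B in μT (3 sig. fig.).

B ≈ 2.51 μT

For a finite straight segment, B = (μ₀I/4πd)(sinθ₁ + sinθ₂), where θ₁, θ₂ are the angles from the perpendicular to each end.
The perpendicular distance is d = 0.0755 m; the end-offsets along the wire are a = 0.373 m and b = 0.0532 m.
sinθ₁ = 0.373/√(0.373²+0.0755²) = 0.9801; sinθ₂ = 0.0532/√(0.0532²+0.0755²) = 0.5760.
B = (4π×10⁻⁷ × 1.22) / (4π × 0.0755) × (0.9801 + 0.5760) = 2.51×10⁻⁶ T.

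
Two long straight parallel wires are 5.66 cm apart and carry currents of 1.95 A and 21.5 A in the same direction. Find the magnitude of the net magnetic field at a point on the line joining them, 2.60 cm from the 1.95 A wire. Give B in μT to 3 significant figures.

B ≈ 126 μT

Each long wire gives B = μ₀I/(2πd). Distances are d₁ = 0.026 m and d₂ = 0.0306 m.
B₁ = 1.50×10⁻⁵ T, B₂ = 1.41×10⁻⁴ T.
Between parallel currents the two contributions point in opposite directions, so they subtract. B = |B₁ − B₂| = |1.50×10⁻⁵ − 1.41×10⁻⁴| = 1.26×10⁻⁴ T.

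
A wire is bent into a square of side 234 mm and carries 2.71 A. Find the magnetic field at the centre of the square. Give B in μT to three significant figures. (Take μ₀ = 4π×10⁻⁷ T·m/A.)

B ≈ 13.1 μT

Each side is a finite straight segment at perpendicular distance d = a/(2 tan(π/4)) = 0.117 m from the centre, with end-angles ±π/4.
One side contributes B₁ = (μ₀I/4πd)·2 sin(π/4) = 3.28×10⁻⁶ T.
All 4 sides add in the same direction: B = 4 × 3.28×10⁻⁶ = 1.31×10⁻⁵ T.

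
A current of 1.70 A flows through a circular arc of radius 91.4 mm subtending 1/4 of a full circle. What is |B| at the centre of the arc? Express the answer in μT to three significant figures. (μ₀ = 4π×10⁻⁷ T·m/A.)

B ≈ 2.92 μT

The Biot–Savart field of a circular arc at its centre is B = μ₀Iφ/(4πR), with φ = 1.571 rad.
B = (4π×10⁻⁷ × 1.70 × 1.571) / (4π × 0.0914) = 2.92×10⁻⁶ T.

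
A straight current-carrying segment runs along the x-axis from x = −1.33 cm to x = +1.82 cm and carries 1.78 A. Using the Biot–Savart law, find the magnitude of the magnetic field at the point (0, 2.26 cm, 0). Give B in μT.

For a finite straight segment, B = (μ₀I/4πd)(sinθ₁ + sinθ₂), where θ₁, θ₂ are the angles from the perpendicular to each end.
The perpendicular distance is d = 0.0226 m; the end-offsets along the wire are a = 0.0133 m and b = 0.0182 m.
sinθ₁ = 0.0133/√(0.0133²+0.0226²) = 0.5072; sinθ₂ = 0.0182/√(0.0182²+0.0226²) = 0.6272.
B = (4π×10⁻⁷ × 1.78) / (4π × 0.0226) × (0.5072 + 0.6272) = 8.93×10⁻⁶ T.

B ≈ 8.93 μT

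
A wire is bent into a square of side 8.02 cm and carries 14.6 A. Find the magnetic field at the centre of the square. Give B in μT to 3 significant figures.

Each side is a finite straight segment at perpendicular distance d = a/(2 tan(π/4)) = 0.0401 m from the centre, with end-angles ±π/4.
One side contributes B₁ = (μ₀I/4πd)·2 sin(π/4) = 5.15×10⁻⁵ T.
All 4 sides add in the same direction: B = 4 × 5.15×10⁻⁵ = 2.06×10⁻⁴ T.

B ≈ 206 μT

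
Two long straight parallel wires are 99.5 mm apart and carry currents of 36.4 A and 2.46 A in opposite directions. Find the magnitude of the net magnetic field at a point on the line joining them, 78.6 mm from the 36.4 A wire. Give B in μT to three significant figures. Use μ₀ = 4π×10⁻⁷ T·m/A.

Each long wire gives B = μ₀I/(2πd). Distances are d₁ = 0.0786 m and d₂ = 0.0209 m.
B₁ = 9.26×10⁻⁵ T, B₂ = 2.35×10⁻⁵ T.
Between antiparallel currents both contributions point the same way, so they add. B = B₁ + B₂ = 9.26×10⁻⁵ + 2.35×10⁻⁵ = 1.16×10⁻⁴ T.

B ≈ 116 μT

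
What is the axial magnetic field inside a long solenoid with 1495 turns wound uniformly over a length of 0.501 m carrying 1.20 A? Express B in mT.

B ≈ 4.50 mT

Inside a long solenoid, B = μ₀nI with n = 2984 turns/m.
B = 4π×10⁻⁷ × 2984 × 1.20 = 4.50×10⁻³ T.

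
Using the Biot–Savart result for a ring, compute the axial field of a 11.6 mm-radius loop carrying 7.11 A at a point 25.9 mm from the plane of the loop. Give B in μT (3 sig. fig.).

B ≈ 26.3 μT

On the axis of a circular loop, B = μ₀IR² / [2(R²+z²)^(3/2)].
R² + z² = (0.0116)² + (0.0259)² = 0.0008054 m², and (R²+z²)^(3/2) = 2.29×10⁻⁵ m³.
B = (4π×10⁻⁷ × 7.11 × 0.0001346) / (2 × 2.29×10⁻⁵) = 2.63×10⁻⁵ T.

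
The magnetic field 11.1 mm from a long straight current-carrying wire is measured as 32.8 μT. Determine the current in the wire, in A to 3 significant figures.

For a long straight wire B = μ₀I/(2πd), so I = 2πdB/μ₀.
I = 2π × 0.0111 × 3.28×10⁻⁵ / (4π×10⁻⁷) = 1.82 A.

I ≈ 1.82 A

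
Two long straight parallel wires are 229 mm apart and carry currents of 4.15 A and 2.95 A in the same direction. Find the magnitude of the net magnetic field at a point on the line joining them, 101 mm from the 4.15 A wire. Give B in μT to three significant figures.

Each long wire gives B = μ₀I/(2πd). Distances are d₁ = 0.101 m and d₂ = 0.128 m.
B₁ = 8.22×10⁻⁶ T, B₂ = 4.61×10⁻⁶ T.
Between parallel currents the two contributions point in opposite directions, so they subtract. B = |B₁ − B₂| = |8.22×10⁻⁶ − 4.61×10⁻⁶| = 3.61×10⁻⁶ T.

B ≈ 3.61 μT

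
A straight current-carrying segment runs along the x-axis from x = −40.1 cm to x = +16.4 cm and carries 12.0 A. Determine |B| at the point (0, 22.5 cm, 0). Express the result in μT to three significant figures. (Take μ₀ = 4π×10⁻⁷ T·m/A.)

For a finite straight segment, B = (μ₀I/4πd)(sinθ₁ + sinθ₂), where θ₁, θ₂ are the angles from the perpendicular to each end.
The perpendicular distance is d = 0.225 m; the end-offsets along the wire are a = 0.401 m and b = 0.164 m.
sinθ₁ = 0.401/√(0.401²+0.225²) = 0.8721; sinθ₂ = 0.164/√(0.164²+0.225²) = 0.5890.
B = (4π×10⁻⁷ × 12.0) / (4π × 0.225) × (0.8721 + 0.5890) = 7.79×10⁻⁶ T.

B ≈ 7.79 μT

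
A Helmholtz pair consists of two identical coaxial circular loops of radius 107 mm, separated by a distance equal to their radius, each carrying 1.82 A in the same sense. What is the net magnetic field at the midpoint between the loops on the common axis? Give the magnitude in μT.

Each loop contributes B = μ₀IR²/[2(R²+z²)^(3/2)] on the axis, with z measured from that loop.
Loop 1 (z = 0.0535 m): B₁ = 7.65×10⁻⁶ T. Loop 2 (z = 0.0535 m): B₂ = 7.65×10⁻⁶ T.
The fields add: B = B₁ + B₂ = 1.53×10⁻⁵ T.

B ≈ 15.3 μT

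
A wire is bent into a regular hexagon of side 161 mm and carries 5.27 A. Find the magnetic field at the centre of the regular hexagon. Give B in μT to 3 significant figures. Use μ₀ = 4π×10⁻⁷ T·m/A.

Each side is a finite straight segment at perpendicular distance d = a/(2 tan(π/6)) = 0.1394 m from the centre, with end-angles ±π/6.
One side contributes B₁ = (μ₀I/4πd)·2 sin(π/6) = 3.78×10⁻⁶ T.
All 6 sides add in the same direction: B = 6 × 3.78×10⁻⁶ = 2.27×10⁻⁵ T.

B ≈ 22.7 μT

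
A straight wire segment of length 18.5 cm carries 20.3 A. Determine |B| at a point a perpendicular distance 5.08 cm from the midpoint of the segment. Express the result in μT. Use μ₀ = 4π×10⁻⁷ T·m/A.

For a finite straight segment, B = (μ₀I/4πd)(sinθ₁ + sinθ₂), where θ₁, θ₂ are the angles from the perpendicular to each end.
The perpendicular from the point meets the wire at its midpoint, so each end is L/2 = 0.0925 m away along the wire.
sinθ₁ = 0.0925/√(0.0925²+0.0508²) = 0.8765; sinθ₂ = 0.0925/√(0.0925²+0.0508²) = 0.8765.
B = (4π×10⁻⁷ × 20.3) / (4π × 0.0508) × (0.8765 + 0.8765) = 7.01×10⁻⁵ T.

B ≈ 70.1 μT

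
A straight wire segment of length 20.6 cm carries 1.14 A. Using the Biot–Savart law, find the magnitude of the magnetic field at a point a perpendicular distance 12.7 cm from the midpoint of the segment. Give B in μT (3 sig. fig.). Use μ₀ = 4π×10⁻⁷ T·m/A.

For a finite straight segment, B = (μ₀I/4πd)(sinθ₁ + sinθ₂), where θ₁, θ₂ are the angles from the perpendicular to each end.
The perpendicular from the point meets the wire at its midpoint, so each end is L/2 = 0.103 m away along the wire.
sinθ₁ = 0.103/√(0.103²+0.127²) = 0.6299; sinθ₂ = 0.103/√(0.103²+0.127²) = 0.6299.
B = (4π×10⁻⁷ × 1.14) / (4π × 0.127) × (0.6299 + 0.6299) = 1.13×10⁻⁶ T.

B ≈ 1.13 μT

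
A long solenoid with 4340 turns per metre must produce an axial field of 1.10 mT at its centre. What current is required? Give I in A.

Inside a long solenoid B = μ₀nI with n = 4340 m⁻¹, so I = B/(μ₀n).
I = 1.10×10⁻³ / (4π×10⁻⁷ × 4340) = 0.202 A.

I ≈ 0.202 A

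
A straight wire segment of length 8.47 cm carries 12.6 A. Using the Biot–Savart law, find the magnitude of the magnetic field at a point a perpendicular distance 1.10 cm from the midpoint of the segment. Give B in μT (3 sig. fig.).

For a finite straight segment, B = (μ₀I/4πd)(sinθ₁ + sinθ₂), where θ₁, θ₂ are the angles from the perpendicular to each end.
The perpendicular from the point meets the wire at its midpoint, so each end is L/2 = 0.04235 m away along the wire.
sinθ₁ = 0.04235/√(0.04235²+0.011²) = 0.9679; sinθ₂ = 0.04235/√(0.04235²+0.011²) = 0.9679.
B = (4π×10⁻⁷ × 12.6) / (4π × 0.011) × (0.9679 + 0.9679) = 2.22×10⁻⁴ T.

B ≈ 222 μT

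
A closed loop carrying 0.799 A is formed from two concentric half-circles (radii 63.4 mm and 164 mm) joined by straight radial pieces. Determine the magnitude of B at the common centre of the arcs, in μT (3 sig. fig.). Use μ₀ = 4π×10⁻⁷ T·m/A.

The radial connectors point toward the centre, so dl × r̂ = 0 and they contribute nothing.
Each semicircle gives μ₀I/(4R): inner arc 3.96×10⁻⁶ T, outer arc 1.53×10⁻⁶ T.
The two arcs carry current in opposite angular senses, so their fields oppose: B = |3.96×10⁻⁶ − 1.53×10⁻⁶| = 2.43×10⁻⁶ T.

B ≈ 2.43 μT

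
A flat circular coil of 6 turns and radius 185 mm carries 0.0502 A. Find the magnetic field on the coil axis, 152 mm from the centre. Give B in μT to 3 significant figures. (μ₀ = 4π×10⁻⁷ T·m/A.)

B ≈ 0.472 μT

For an N-turn flat coil, B = Nμ₀IR²/[2(R²+z²)^(3/2)] with R = 0.185 m, z = 0.152 m.
B = 6 × 7.86×10⁻⁸ T = 4.72×10⁻⁷ T.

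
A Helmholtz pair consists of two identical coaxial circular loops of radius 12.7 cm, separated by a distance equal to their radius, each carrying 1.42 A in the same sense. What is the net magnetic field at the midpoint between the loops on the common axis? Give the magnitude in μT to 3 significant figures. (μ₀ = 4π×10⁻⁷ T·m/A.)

B ≈ 10.1 μT

Each loop contributes B = μ₀IR²/[2(R²+z²)^(3/2)] on the axis, with z measured from that loop.
Loop 1 (z = 0.0635 m): B₁ = 5.03×10⁻⁶ T. Loop 2 (z = 0.0635 m): B₂ = 5.03×10⁻⁶ T.
The fields add: B = B₁ + B₂ = 1.01×10⁻⁵ T.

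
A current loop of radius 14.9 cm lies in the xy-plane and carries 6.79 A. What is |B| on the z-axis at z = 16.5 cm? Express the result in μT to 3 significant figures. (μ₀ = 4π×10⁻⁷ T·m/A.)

On the axis of a circular loop, B = μ₀IR² / [2(R²+z²)^(3/2)].
R² + z² = (0.149)² + (0.165)² = 0.04943 m², and (R²+z²)^(3/2) = 1.10×10⁻² m³.
B = (4π×10⁻⁷ × 6.79 × 0.0222) / (2 × 1.10×10⁻²) = 8.62×10⁻⁶ T.

B ≈ 8.62 μT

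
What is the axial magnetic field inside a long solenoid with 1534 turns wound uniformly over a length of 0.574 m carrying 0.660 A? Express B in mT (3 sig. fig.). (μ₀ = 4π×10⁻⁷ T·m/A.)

Inside a long solenoid, B = μ₀nI with n = 2672 turns/m.
B = 4π×10⁻⁷ × 2672 × 0.660 = 2.22×10⁻³ T.

B ≈ 2.22 mT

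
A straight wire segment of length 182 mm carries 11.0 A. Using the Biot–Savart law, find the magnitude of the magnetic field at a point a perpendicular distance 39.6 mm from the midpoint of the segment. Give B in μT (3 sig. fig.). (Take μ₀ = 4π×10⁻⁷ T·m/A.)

B ≈ 50.9 μT

For a finite straight segment, B = (μ₀I/4πd)(sinθ₁ + sinθ₂), where θ₁, θ₂ are the angles from the perpendicular to each end.
The perpendicular from the point meets the wire at its midpoint, so each end is L/2 = 0.091 m away along the wire.
sinθ₁ = 0.091/√(0.091²+0.0396²) = 0.9169; sinθ₂ = 0.091/√(0.091²+0.0396²) = 0.9169.
B = (4π×10⁻⁷ × 11.0) / (4π × 0.0396) × (0.9169 + 0.9169) = 5.09×10⁻⁵ T.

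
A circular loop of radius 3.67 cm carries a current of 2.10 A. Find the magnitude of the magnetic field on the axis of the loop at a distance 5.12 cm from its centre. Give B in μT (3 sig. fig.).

On the axis of a circular loop, B = μ₀IR² / [2(R²+z²)^(3/2)].
R² + z² = (0.0367)² + (0.0512)² = 0.003968 m², and (R²+z²)^(3/2) = 2.50×10⁻⁴ m³.
B = (4π×10⁻⁷ × 2.10 × 0.001347) / (2 × 2.50×10⁻⁴) = 7.11×10⁻⁶ T.

B ≈ 7.11 μT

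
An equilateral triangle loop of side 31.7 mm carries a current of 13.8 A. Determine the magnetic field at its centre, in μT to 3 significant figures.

B ≈ 784 μT

Each side is a finite straight segment at perpendicular distance d = a/(2 tan(π/3)) = 0.009151 m from the centre, with end-angles ±π/3.
One side contributes B₁ = (μ₀I/4πd)·2 sin(π/3) = 2.61×10⁻⁴ T.
All 3 sides add in the same direction: B = 3 × 2.61×10⁻⁴ = 7.84×10⁻⁴ T.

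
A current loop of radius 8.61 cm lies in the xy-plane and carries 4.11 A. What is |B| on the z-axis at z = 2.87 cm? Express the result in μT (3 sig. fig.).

On the axis of a circular loop, B = μ₀IR² / [2(R²+z²)^(3/2)].
R² + z² = (0.0861)² + (0.0287)² = 0.008237 m², and (R²+z²)^(3/2) = 7.48×10⁻⁴ m³.
B = (4π×10⁻⁷ × 4.11 × 0.007413) / (2 × 7.48×10⁻⁴) = 2.56×10⁻⁵ T.

B ≈ 25.6 μT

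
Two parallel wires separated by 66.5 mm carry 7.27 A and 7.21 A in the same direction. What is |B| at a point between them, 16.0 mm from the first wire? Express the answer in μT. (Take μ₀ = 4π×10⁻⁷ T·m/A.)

B ≈ 62.3 μT

Each long wire gives B = μ₀I/(2πd). Distances are d₁ = 0.016 m and d₂ = 0.0505 m.
B₁ = 9.09×10⁻⁵ T, B₂ = 2.86×10⁻⁵ T.
Between parallel currents the two contributions point in opposite directions, so they subtract. B = |B₁ − B₂| = |9.09×10⁻⁵ − 2.86×10⁻⁵| = 6.23×10⁻⁵ T.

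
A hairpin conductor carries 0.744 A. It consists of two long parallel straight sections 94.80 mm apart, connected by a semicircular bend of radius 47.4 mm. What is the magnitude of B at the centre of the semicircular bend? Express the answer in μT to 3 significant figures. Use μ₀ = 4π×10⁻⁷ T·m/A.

B ≈ 8.07 μT

The semicircular arc contributes B_arc = μ₀I·π/(4πR) = μ₀I/(4R) = 4.93×10⁻⁶ T.
Each semi-infinite lead is at perpendicular distance R = 0.0474 m from the centre, with the perpendicular foot at its near end, so it contributes μ₀I/(4πR); both point the same way, together 3.14×10⁻⁶ T.
Arc and leads all point the same direction: B = 4.93×10⁻⁶ + 3.14×10⁻⁶ = 8.07×10⁻⁶ T.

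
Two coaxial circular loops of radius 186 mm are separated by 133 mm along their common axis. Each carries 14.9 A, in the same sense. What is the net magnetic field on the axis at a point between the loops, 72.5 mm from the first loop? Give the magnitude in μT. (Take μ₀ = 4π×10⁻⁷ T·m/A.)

B ≈ 84.0 μT

Each loop contributes B = μ₀IR²/[2(R²+z²)^(3/2)] on the axis, with z measured from that loop.
Loop 1 (z = 0.0725 m): B₁ = 4.07×10⁻⁵ T. Loop 2 (z = 0.0605 m): B₂ = 4.33×10⁻⁵ T.
The fields add: B = B₁ + B₂ = 8.40×10⁻⁵ T.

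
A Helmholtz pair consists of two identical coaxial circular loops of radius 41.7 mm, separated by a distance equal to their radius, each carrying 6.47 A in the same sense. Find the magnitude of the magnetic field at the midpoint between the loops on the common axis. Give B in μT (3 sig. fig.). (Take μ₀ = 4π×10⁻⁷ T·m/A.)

Each loop contributes B = μ₀IR²/[2(R²+z²)^(3/2)] on the axis, with z measured from that loop.
Loop 1 (z = 0.02085 m): B₁ = 6.98×10⁻⁵ T. Loop 2 (z = 0.02085 m): B₂ = 6.98×10⁻⁵ T.
The fields add: B = B₁ + B₂ = 1.40×10⁻⁴ T.

B ≈ 140 μT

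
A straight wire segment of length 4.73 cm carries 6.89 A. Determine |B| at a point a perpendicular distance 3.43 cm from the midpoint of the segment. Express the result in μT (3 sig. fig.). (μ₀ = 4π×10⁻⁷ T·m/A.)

For a finite straight segment, B = (μ₀I/4πd)(sinθ₁ + sinθ₂), where θ₁, θ₂ are the angles from the perpendicular to each end.
The perpendicular from the point meets the wire at its midpoint, so each end is L/2 = 0.02365 m away along the wire.
sinθ₁ = 0.02365/√(0.02365²+0.0343²) = 0.5676; sinθ₂ = 0.02365/√(0.02365²+0.0343²) = 0.5676.
B = (4π×10⁻⁷ × 6.89) / (4π × 0.0343) × (0.5676 + 0.5676) = 2.28×10⁻⁵ T.

B ≈ 22.8 μT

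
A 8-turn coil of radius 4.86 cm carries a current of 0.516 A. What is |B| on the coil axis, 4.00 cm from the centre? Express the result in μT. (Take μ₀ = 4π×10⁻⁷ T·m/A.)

B ≈ 24.6 μT

For an N-turn flat coil, B = Nμ₀IR²/[2(R²+z²)^(3/2)] with R = 0.0486 m, z = 0.04 m.
B = 8 × 3.07×10⁻⁶ T = 2.46×10⁻⁵ T.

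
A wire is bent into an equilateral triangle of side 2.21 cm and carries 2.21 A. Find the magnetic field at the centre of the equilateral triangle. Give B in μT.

Each side is a finite straight segment at perpendicular distance d = a/(2 tan(π/3)) = 0.00638 m from the centre, with end-angles ±π/3.
One side contributes B₁ = (μ₀I/4πd)·2 sin(π/3) = 6.00×10⁻⁵ T.
All 3 sides add in the same direction: B = 3 × 6.00×10⁻⁵ = 1.80×10⁻⁴ T.

B ≈ 180 μT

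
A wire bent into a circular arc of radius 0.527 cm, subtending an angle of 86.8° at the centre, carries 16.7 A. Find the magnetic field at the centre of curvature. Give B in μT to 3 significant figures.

B ≈ 480 μT

The Biot–Savart field of a circular arc at its centre is B = μ₀Iφ/(4πR), with φ = 1.515 rad.
B = (4π×10⁻⁷ × 16.7 × 1.515) / (4π × 0.00527) = 4.80×10⁻⁴ T.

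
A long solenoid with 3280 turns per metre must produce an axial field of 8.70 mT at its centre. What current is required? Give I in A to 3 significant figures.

Inside a long solenoid B = μ₀nI with n = 3280 m⁻¹, so I = B/(μ₀n).
I = 8.70×10⁻³ / (4π×10⁻⁷ × 3280) = 2.11 A.

I ≈ 2.11 A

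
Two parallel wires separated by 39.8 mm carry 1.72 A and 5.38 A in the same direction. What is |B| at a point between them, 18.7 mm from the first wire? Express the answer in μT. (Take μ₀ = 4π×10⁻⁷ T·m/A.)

Each long wire gives B = μ₀I/(2πd). Distances are d₁ = 0.0187 m and d₂ = 0.0211 m.
B₁ = 1.84×10⁻⁵ T, B₂ = 5.10×10⁻⁵ T.
Between parallel currents the two contributions point in opposite directions, so they subtract. B = |B₁ − B₂| = |1.84×10⁻⁵ − 5.10×10⁻⁵| = 3.26×10⁻⁵ T.

B ≈ 32.6 μT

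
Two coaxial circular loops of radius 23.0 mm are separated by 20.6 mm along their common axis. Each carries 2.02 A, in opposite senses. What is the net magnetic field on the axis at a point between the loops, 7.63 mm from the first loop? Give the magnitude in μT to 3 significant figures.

B ≈ 10.7 μT

Each loop contributes B = μ₀IR²/[2(R²+z²)^(3/2)] on the axis, with z measured from that loop.
Loop 1 (z = 0.00763 m): B₁ = 4.72×10⁻⁵ T. Loop 2 (z = 0.01297 m): B₂ = 3.65×10⁻⁵ T.
The fields oppose: B = |B₁ − B₂| = 1.07×10⁻⁵ T.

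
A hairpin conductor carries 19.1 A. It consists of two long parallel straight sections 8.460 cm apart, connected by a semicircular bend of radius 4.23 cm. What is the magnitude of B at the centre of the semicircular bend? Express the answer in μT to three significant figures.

The semicircular arc contributes B_arc = μ₀I·π/(4πR) = μ₀I/(4R) = 1.42×10⁻⁴ T.
Each semi-infinite lead is at perpendicular distance R = 0.0423 m from the centre, with the perpendicular foot at its near end, so it contributes μ₀I/(4πR); both point the same way, together 9.03×10⁻⁵ T.
Arc and leads all point the same direction: B = 1.42×10⁻⁴ + 9.03×10⁻⁵ = 2.32×10⁻⁴ T.

B ≈ 232 μT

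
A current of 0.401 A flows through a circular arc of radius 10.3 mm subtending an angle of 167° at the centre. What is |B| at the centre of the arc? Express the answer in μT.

B ≈ 11.3 μT

The Biot–Savart field of a circular arc at its centre is B = μ₀Iφ/(4πR), with φ = 2.915 rad.
B = (4π×10⁻⁷ × 0.401 × 2.915) / (4π × 0.0103) = 1.13×10⁻⁵ T.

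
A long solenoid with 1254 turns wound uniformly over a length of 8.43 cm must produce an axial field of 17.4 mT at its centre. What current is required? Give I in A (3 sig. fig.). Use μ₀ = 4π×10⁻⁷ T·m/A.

I ≈ 0.931 A

Inside a long solenoid B = μ₀nI with n = 1.488×10⁴ m⁻¹, so I = B/(μ₀n).
I = 1.74×10⁻² / (4π×10⁻⁷ × 1.488×10⁴) = 0.931 A.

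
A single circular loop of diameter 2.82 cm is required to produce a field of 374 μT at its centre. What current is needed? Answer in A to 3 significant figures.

At the centre of a circular loop B = μ₀I/(2R), so I = 2RB/μ₀.
With R = 0.0141 m, I = 2 × 0.0141 × 3.74×10⁻⁴ / (4π×10⁻⁷) = 8.39 A.

I ≈ 8.39 A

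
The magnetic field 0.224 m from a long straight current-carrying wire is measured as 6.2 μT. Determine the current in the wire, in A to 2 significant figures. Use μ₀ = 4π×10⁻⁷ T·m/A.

For a long straight wire B = μ₀I/(2πd), so I = 2πdB/μ₀.
I = 2π × 0.224 × 6.20×10⁻⁶ / (4π×10⁻⁷) = 6.94 A.

I ≈ 6.9 A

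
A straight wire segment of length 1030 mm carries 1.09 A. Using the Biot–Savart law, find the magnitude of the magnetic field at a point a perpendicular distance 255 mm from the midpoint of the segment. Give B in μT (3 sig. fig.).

B ≈ 0.766 μT

For a finite straight segment, B = (μ₀I/4πd)(sinθ₁ + sinθ₂), where θ₁, θ₂ are the angles from the perpendicular to each end.
The perpendicular from the point meets the wire at its midpoint, so each end is L/2 = 0.515 m away along the wire.
sinθ₁ = 0.515/√(0.515²+0.255²) = 0.8962; sinθ₂ = 0.515/√(0.515²+0.255²) = 0.8962.
B = (4π×10⁻⁷ × 1.09) / (4π × 0.255) × (0.8962 + 0.8962) = 7.66×10⁻⁷ T.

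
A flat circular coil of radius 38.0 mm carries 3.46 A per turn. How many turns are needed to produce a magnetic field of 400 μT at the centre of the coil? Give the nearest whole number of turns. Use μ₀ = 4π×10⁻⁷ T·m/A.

For an N-turn coil, B = Nμ₀I/(2R). A single turn gives B₁ = 5.72×10⁻⁵ T with R = 0.038 m.
N = B/B₁ = 4.00×10⁻⁴ / 5.72×10⁻⁵ = 6.99.

N = 7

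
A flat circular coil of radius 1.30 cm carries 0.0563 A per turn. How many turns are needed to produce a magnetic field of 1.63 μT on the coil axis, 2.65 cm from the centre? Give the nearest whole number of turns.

For an N-turn coil, B = Nμ₀IR²/[2(R²+z²)^(3/2)]. A single turn gives B₁ = 2.32×10⁻⁷ T with R = 0.013 m, z = 0.0265 m.
N = B/B₁ = 1.63×10⁻⁶ / 2.32×10⁻⁷ = 7.01.

N = 7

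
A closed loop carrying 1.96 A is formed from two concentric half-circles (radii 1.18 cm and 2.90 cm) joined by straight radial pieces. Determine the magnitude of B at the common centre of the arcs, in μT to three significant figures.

The radial connectors point toward the centre, so dl × r̂ = 0 and they contribute nothing.
Each semicircle gives μ₀I/(4R): inner arc 5.22×10⁻⁵ T, outer arc 2.12×10⁻⁵ T.
The two arcs carry current in opposite angular senses, so their fields oppose: B = |5.22×10⁻⁵ − 2.12×10⁻⁵| = 3.09×10⁻⁵ T.

B ≈ 30.9 μT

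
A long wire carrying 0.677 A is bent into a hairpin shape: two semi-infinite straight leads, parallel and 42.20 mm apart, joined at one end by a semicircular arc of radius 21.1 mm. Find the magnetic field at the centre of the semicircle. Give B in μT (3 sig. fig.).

B ≈ 16.5 μT

The semicircular arc contributes B_arc = μ₀I·π/(4πR) = μ₀I/(4R) = 1.01×10⁻⁵ T.
Each semi-infinite lead is at perpendicular distance R = 0.0211 m from the centre, with the perpendicular foot at its near end, so it contributes μ₀I/(4πR); both point the same way, together 6.42×10⁻⁶ T.
Arc and leads all point the same direction: B = 1.01×10⁻⁵ + 6.42×10⁻⁶ = 1.65×10⁻⁵ T.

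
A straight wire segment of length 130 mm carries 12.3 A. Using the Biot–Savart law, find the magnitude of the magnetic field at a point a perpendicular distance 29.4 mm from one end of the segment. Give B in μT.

B ≈ 40.8 μT

For a finite straight segment, B = (μ₀I/4πd)(sinθ₁ + sinθ₂), where θ₁, θ₂ are the angles from the perpendicular to each end.
The perpendicular foot is at one end, so the two end-offsets along the wire are 0 and L = 0.13 m.
sinθ₁ = 0/√(0²+0.0294²) = 0.0000; sinθ₂ = 0.13/√(0.13²+0.0294²) = 0.9754.
B = (4π×10⁻⁷ × 12.3) / (4π × 0.0294) × (0.0000 + 0.9754) = 4.08×10⁻⁵ T.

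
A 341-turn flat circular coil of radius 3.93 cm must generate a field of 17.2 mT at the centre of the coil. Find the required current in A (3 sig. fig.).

I ≈ 3.15 A

For an N-turn coil, B = Nμ₀I/(2R) with R = 0.0393 m, so I = 2RB/(Nμ₀) = 2 × 0.0393 × 1.72×10⁻² / (341 × 4π×10⁻⁷) = 3.15 A.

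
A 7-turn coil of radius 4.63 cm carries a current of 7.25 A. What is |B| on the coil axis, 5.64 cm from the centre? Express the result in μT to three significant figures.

For an N-turn flat coil, B = Nμ₀IR²/[2(R²+z²)^(3/2)] with R = 0.0463 m, z = 0.0564 m.
B = 7 × 2.51×10⁻⁵ T = 1.76×10⁻⁴ T.

B ≈ 176 μT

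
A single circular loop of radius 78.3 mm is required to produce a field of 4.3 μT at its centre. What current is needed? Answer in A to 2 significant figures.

I ≈ 0.54 A

At the centre of a circular loop B = μ₀I/(2R), so I = 2RB/μ₀.
With R = 0.0783 m, I = 2 × 0.0783 × 4.30×10⁻⁶ / (4π×10⁻⁷) = 0.536 A.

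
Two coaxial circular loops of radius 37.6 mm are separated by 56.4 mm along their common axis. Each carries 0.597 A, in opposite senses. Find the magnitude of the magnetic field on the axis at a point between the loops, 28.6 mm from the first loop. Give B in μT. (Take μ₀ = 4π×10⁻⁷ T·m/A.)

Each loop contributes B = μ₀IR²/[2(R²+z²)^(3/2)] on the axis, with z measured from that loop.
Loop 1 (z = 0.0286 m): B₁ = 5.03×10⁻⁶ T. Loop 2 (z = 0.0278 m): B₂ = 5.19×10⁻⁶ T.
The fields oppose: B = |B₁ − B₂| = 1.56×10⁻⁷ T.

B ≈ 0.156 μT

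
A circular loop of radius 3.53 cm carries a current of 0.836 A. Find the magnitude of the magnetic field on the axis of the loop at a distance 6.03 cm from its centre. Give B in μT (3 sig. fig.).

B ≈ 1.92 μT

On the axis of a circular loop, B = μ₀IR² / [2(R²+z²)^(3/2)].
R² + z² = (0.0353)² + (0.0603)² = 0.004882 m², and (R²+z²)^(3/2) = 3.41×10⁻⁴ m³.
B = (4π×10⁻⁷ × 0.836 × 0.001246) / (2 × 3.41×10⁻⁴) = 1.92×10⁻⁶ T.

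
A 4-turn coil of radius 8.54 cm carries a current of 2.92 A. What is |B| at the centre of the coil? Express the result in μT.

B ≈ 85.9 μT

For an N-turn flat coil, B = Nμ₀I/(2R) with R = 0.0854 m.
B = 4 × 2.15×10⁻⁵ T = 8.59×10⁻⁵ T.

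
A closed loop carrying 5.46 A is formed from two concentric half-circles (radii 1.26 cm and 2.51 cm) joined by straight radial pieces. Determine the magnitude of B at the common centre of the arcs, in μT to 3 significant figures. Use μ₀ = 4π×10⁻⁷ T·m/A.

B ≈ 67.8 μT

The radial connectors point toward the centre, so dl × r̂ = 0 and they contribute nothing.
Each semicircle gives μ₀I/(4R): inner arc 1.36×10⁻⁴ T, outer arc 6.83×10⁻⁵ T.
The two arcs carry current in opposite angular senses, so their fields oppose: B = |1.36×10⁻⁴ − 6.83×10⁻⁵| = 6.78×10⁻⁵ T.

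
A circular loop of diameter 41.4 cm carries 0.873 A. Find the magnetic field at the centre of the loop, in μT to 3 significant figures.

At the centre of a circular loop the Biot–Savart law gives B = μ₀I/(2R) (so R = 0.207 m).
B = (4π×10⁻⁷ × 0.873) / (2 × 0.207) = 2.65×10⁻⁶ T.

B ≈ 2.65 μT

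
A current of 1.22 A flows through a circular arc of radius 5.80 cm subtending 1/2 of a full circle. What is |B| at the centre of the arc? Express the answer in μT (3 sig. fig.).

B ≈ 6.61 μT

The Biot–Savart field of a circular arc at its centre is B = μ₀Iφ/(4πR), with φ = 3.142 rad.
B = (4π×10⁻⁷ × 1.22 × 3.142) / (4π × 0.058) = 6.61×10⁻⁶ T.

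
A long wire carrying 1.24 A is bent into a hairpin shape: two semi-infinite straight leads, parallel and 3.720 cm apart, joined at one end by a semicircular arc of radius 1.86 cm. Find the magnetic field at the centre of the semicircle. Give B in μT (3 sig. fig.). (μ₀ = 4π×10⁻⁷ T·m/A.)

The semicircular arc contributes B_arc = μ₀I·π/(4πR) = μ₀I/(4R) = 2.09×10⁻⁵ T.
Each semi-infinite lead is at perpendicular distance R = 0.0186 m from the centre, with the perpendicular foot at its near end, so it contributes μ₀I/(4πR); both point the same way, together 1.33×10⁻⁵ T.
Arc and leads all point the same direction: B = 2.09×10⁻⁵ + 1.33×10⁻⁵ = 3.43×10⁻⁵ T.

B ≈ 34.3 μT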